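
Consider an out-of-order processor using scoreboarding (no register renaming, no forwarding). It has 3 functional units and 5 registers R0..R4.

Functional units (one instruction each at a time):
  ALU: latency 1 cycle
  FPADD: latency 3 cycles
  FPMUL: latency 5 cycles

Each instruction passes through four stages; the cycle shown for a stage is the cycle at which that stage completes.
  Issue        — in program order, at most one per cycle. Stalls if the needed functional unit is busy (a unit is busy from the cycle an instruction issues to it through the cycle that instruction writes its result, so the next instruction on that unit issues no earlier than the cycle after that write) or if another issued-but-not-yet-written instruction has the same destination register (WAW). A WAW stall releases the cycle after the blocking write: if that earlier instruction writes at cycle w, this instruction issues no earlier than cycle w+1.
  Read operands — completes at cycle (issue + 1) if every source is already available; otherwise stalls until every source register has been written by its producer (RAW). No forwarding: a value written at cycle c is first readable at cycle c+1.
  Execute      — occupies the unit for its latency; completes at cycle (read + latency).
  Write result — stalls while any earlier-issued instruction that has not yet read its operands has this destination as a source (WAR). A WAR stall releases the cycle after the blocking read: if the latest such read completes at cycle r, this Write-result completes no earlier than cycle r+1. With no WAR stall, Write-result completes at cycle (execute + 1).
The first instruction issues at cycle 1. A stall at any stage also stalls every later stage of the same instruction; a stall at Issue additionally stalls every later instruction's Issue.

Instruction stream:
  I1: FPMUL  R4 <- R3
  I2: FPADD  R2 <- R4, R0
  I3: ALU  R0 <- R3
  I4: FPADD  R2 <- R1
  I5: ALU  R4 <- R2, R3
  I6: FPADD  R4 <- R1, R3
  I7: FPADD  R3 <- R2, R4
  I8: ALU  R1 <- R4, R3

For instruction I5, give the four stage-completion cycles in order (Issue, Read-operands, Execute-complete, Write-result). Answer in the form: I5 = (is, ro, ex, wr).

I5 = (15, 20, 21, 22)

[1] I1 issues→FPMUL
[2] I1 reads; I2 issues→FPADD
[3] I3 issues→ALU
[4] I3 reads
[5] I3 exec-done
[7] I1 exec-done
[8] I1 writes R4
[9] I2 reads
[10] I3 writes R0
[12] I2 exec-done
[13] I2 writes R2
[14] I4 issues→FPADD
[15] I4 reads; I5 issues→ALU
[18] I4 exec-done
[19] I4 writes R2
[20] I5 reads
[21] I5 exec-done
[22] I5 writes R4
[23] I6 issues→FPADD
[24] I6 reads
[27] I6 exec-done
[28] I6 writes R4
[29] I7 issues→FPADD
[30] I7 reads; I8 issues→ALU
[33] I7 exec-done
[34] I7 writes R3
[35] I8 reads
[36] I8 exec-done
[37] I8 writes R1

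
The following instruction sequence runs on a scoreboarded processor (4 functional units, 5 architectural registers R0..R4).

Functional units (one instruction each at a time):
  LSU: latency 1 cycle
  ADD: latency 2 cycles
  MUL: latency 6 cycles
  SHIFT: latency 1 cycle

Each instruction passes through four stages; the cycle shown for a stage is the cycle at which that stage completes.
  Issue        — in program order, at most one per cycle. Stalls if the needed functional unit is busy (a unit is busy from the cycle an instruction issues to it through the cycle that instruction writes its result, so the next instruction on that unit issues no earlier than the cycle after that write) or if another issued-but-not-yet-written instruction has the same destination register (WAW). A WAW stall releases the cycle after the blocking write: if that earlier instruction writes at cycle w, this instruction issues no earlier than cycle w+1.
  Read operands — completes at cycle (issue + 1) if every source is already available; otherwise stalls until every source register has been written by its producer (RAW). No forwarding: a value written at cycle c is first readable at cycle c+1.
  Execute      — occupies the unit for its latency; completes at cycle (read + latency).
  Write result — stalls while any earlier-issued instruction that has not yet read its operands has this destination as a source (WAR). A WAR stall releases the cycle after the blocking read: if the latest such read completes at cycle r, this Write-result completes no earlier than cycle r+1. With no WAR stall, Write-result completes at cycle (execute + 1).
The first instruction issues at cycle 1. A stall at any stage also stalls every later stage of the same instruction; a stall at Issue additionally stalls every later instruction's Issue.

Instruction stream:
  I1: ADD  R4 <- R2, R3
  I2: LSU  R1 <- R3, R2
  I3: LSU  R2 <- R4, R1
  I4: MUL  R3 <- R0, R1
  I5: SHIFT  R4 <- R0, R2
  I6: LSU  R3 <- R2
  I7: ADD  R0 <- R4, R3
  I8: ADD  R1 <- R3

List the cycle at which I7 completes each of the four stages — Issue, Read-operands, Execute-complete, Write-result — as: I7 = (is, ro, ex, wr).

I7 = (17, 20, 22, 23)

t=1  issue I1 (ADD)
t=2  I1 read-ops, issue I2 (LSU)
t=3  I2 read-ops
t=4  I1 finished on ADD, I2 finished on LSU
t=5  I1→R4, I2→R1
t=6  issue I3 (LSU)
t=7  I3 read-ops, issue I4 (MUL)
t=8  I3 finished on LSU, I4 read-ops, issue I5 (SHIFT)
t=9  I3→R2
t=10  I5 read-ops
t=11  I5 finished on SHIFT
t=12  I5→R4
t=14  I4 finished on MUL
t=15  I4→R3
t=16  issue I6 (LSU)
t=17  I6 read-ops, issue I7 (ADD)
t=18  I6 finished on LSU
t=19  I6→R3
t=20  I7 read-ops
t=22  I7 finished on ADD
t=23  I7→R0
t=24  issue I8 (ADD)
t=25  I8 read-ops
t=27  I8 finished on ADD
t=28  I8→R1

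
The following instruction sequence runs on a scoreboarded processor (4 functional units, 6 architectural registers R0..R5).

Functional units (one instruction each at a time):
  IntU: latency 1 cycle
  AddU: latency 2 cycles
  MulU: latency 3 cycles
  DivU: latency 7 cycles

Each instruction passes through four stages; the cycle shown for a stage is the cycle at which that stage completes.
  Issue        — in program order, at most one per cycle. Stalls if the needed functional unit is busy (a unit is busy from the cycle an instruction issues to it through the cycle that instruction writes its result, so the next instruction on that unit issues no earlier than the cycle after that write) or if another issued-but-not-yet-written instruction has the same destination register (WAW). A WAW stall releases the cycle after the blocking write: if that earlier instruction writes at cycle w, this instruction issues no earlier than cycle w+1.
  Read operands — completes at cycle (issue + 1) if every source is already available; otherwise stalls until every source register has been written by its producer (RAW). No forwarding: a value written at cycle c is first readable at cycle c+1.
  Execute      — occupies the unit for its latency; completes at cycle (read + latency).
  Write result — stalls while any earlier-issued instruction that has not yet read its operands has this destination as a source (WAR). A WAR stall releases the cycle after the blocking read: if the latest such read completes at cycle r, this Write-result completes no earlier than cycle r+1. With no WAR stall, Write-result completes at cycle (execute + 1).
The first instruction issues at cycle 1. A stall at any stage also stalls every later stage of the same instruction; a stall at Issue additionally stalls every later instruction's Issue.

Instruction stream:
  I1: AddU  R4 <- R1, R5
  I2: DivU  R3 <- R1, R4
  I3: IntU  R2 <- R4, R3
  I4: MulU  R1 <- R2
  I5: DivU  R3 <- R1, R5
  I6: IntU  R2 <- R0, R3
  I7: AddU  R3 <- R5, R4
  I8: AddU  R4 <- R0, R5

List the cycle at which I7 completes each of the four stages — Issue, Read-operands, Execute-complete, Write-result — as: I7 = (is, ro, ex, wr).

[I1] 1/2/4/5
[I2] 2/6/13/14  (RAW R4: wait I1 write@5)
[I3] 3/15/16/17  (RAW R3: wait I2 write@14)
[I4] 4/18/21/22  (RAW R2: wait I3 write@17)
[I5] 15/23/30/31  (struct: DivU busy until I2 writes@14; RAW R1: wait I4 write@22)
[I6] 18/32/33/34  (struct: IntU busy until I3 writes@17; RAW R3: wait I5 write@31)
[I7] 32/33/35/36  (WAW R3: wait I5 write@31)
[I8] 37/38/40/41  (struct: AddU busy until I7 writes@36)

I7 = (32, 33, 35, 36)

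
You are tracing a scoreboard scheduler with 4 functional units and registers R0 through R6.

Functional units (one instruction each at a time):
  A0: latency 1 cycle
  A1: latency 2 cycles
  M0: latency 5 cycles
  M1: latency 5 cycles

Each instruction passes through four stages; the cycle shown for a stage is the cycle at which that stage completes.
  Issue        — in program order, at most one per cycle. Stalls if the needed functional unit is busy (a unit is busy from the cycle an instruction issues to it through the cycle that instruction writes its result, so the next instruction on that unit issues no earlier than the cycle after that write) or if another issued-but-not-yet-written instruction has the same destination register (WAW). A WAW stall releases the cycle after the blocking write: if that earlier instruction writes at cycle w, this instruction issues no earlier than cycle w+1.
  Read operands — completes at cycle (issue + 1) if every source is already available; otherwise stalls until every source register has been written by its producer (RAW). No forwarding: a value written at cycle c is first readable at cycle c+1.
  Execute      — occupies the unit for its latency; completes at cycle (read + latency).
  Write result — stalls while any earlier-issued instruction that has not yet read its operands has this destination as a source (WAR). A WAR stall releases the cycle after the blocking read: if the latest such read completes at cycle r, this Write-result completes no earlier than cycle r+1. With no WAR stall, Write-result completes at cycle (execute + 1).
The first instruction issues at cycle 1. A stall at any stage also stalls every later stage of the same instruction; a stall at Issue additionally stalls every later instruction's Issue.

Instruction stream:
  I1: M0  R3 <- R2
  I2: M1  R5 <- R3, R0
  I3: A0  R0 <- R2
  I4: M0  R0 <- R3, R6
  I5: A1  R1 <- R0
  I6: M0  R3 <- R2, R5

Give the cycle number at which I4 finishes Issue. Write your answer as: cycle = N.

[I1] 1/2/7/8
[I2] 2/9/14/15  (RAW R3: wait I1 write@8)
[I3] 3/4/5/10  (WAR R0: wait I2 read@9)
[I4] 11/12/17/18  (WAW R0: wait I3 write@10)
[I5] 12/19/21/22  (RAW R0: wait I4 write@18)
[I6] 19/20/25/26  (struct: M0 busy until I4 writes@18)

cycle = 11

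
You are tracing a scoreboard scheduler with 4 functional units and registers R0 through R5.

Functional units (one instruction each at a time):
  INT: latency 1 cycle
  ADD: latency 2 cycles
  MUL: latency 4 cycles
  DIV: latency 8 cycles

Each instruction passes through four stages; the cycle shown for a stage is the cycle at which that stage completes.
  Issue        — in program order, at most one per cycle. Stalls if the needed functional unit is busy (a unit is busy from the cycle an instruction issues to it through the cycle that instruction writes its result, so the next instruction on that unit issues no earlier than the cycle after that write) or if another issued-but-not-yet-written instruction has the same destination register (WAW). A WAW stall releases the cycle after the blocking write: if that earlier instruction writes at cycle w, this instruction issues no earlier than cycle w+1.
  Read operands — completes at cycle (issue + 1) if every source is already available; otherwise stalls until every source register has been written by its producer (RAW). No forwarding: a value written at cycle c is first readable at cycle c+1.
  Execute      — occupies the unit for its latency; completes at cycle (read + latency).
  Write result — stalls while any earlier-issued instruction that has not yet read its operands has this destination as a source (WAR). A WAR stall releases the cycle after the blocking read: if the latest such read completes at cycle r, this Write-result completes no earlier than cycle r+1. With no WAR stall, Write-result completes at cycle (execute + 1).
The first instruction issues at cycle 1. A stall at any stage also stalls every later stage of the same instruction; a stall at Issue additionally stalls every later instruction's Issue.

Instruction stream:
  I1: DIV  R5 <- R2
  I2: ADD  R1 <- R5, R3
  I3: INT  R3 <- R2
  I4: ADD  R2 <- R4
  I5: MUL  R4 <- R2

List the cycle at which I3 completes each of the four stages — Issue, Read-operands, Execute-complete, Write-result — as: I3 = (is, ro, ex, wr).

I3 = (3, 4, 5, 13)

[1] issue I1 (DIV)
[2] I1 read-ops | issue I2 (ADD)
[3] issue I3 (INT)
[4] I3 read-ops
[5] I3 finished on INT
[10] I1 finished on DIV
[11] I1→R5
[12] I2 read-ops
[13] I3→R3
[14] I2 finished on ADD
[15] I2→R1
[16] issue I4 (ADD)
[17] I4 read-ops | issue I5 (MUL)
[19] I4 finished on ADD
[20] I4→R2
[21] I5 read-ops
[25] I5 finished on MUL
[26] I5→R4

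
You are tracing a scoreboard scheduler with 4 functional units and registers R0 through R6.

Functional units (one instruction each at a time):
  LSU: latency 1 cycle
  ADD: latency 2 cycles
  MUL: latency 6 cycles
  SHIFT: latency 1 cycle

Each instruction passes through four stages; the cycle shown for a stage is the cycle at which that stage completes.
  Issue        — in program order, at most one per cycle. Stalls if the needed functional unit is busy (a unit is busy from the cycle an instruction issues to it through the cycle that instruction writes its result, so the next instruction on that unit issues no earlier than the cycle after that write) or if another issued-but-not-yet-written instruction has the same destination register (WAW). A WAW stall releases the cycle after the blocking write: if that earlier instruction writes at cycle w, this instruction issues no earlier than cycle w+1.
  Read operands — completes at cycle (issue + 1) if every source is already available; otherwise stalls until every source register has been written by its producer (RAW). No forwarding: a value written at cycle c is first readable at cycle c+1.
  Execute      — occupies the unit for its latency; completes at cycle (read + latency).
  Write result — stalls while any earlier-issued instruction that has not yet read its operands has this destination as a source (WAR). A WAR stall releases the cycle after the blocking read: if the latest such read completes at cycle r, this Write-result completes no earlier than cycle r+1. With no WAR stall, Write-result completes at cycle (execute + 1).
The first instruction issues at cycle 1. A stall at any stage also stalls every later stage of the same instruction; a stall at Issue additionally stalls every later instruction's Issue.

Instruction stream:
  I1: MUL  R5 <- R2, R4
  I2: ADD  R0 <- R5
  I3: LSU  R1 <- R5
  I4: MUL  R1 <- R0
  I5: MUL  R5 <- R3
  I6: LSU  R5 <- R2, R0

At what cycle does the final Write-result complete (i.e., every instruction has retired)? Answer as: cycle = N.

t=1  I1→MUL
t=2  I1 RO | I2→ADD
t=3  I3→LSU
t=8  I1 EX
t=9  I1 WR R5
t=10  I2 RO | I3 RO
t=11  I3 EX
t=12  I2 EX | I3 WR R1
t=13  I2 WR R0 | I4→MUL
t=14  I4 RO
t=20  I4 EX
t=21  I4 WR R1
t=22  I5→MUL
t=23  I5 RO
t=29  I5 EX
t=30  I5 WR R5
t=31  I6→LSU
t=32  I6 RO
t=33  I6 EX
t=34  I6 WR R5

cycle = 34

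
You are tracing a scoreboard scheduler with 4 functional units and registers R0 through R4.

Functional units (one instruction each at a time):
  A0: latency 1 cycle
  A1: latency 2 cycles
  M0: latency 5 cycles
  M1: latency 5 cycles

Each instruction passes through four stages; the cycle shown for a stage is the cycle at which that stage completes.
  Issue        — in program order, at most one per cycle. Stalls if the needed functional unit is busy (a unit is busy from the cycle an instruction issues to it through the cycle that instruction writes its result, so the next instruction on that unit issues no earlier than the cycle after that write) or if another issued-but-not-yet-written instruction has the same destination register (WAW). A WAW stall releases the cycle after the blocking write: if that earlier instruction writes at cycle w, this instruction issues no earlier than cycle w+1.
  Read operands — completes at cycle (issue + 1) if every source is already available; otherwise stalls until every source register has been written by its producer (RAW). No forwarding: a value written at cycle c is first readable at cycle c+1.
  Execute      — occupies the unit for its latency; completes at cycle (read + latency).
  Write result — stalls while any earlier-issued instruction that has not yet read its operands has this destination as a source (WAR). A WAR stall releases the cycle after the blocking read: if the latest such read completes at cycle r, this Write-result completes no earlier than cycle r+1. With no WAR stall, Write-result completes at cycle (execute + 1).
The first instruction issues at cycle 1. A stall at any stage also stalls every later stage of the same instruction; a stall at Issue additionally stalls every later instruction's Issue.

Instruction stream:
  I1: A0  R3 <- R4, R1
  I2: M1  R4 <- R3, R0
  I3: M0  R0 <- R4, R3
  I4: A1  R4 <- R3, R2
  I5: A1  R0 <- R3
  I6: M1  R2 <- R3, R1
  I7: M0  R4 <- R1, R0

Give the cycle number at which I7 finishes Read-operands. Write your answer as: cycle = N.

cycle = 24

  I1 | 1 | 2 | 3 | 4
  I2 | 2 | 5 | 10 | 11   RAW R3: wait I1 write@4
  I3 | 3 | 12 | 17 | 18   RAW R4: wait I2 write@11
  I4 | 12 | 13 | 15 | 16   WAW R4: wait I2 write@11
  I5 | 19 | 20 | 22 | 23   WAW R0: wait I3 write@18
  I6 | 20 | 21 | 26 | 27
  I7 | 21 | 24 | 29 | 30   RAW R0: wait I5 write@23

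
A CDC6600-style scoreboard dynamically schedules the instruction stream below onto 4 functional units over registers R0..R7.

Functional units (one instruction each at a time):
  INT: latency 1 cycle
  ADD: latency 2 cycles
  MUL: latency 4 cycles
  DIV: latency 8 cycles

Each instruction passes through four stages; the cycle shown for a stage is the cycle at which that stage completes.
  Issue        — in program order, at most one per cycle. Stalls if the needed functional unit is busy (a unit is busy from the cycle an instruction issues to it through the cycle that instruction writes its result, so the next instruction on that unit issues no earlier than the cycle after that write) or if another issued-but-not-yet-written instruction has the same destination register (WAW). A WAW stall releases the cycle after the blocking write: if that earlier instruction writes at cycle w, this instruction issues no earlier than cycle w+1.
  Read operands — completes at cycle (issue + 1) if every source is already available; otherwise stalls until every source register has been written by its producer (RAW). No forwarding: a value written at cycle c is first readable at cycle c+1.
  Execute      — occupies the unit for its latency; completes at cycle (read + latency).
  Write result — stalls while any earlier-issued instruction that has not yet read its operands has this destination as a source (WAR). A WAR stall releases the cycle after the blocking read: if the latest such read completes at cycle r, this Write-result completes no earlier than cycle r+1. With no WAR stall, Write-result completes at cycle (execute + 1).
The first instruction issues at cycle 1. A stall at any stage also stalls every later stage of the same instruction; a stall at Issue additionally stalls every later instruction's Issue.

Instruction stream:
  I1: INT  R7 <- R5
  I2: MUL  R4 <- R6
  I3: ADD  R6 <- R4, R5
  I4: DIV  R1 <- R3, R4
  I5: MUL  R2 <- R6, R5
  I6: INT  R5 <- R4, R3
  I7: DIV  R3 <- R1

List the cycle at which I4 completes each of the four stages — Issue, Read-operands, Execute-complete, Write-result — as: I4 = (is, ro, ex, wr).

I4 = (4, 9, 17, 18)

c1: I1 issues→INT
c2: I1 reads; I2 issues→MUL
c3: I1 exec-done; I2 reads; I3 issues→ADD
c4: I1 writes R7; I4 issues→DIV
c7: I2 exec-done
c8: I2 writes R4
c9: I3 reads; I4 reads; I5 issues→MUL
c10: I6 issues→INT
c11: I3 exec-done; I6 reads
c12: I3 writes R6; I6 exec-done
c13: I5 reads
c14: I6 writes R5
c17: I4 exec-done; I5 exec-done
c18: I4 writes R1; I5 writes R2
c19: I7 issues→DIV
c20: I7 reads
c28: I7 exec-done
c29: I7 writes R3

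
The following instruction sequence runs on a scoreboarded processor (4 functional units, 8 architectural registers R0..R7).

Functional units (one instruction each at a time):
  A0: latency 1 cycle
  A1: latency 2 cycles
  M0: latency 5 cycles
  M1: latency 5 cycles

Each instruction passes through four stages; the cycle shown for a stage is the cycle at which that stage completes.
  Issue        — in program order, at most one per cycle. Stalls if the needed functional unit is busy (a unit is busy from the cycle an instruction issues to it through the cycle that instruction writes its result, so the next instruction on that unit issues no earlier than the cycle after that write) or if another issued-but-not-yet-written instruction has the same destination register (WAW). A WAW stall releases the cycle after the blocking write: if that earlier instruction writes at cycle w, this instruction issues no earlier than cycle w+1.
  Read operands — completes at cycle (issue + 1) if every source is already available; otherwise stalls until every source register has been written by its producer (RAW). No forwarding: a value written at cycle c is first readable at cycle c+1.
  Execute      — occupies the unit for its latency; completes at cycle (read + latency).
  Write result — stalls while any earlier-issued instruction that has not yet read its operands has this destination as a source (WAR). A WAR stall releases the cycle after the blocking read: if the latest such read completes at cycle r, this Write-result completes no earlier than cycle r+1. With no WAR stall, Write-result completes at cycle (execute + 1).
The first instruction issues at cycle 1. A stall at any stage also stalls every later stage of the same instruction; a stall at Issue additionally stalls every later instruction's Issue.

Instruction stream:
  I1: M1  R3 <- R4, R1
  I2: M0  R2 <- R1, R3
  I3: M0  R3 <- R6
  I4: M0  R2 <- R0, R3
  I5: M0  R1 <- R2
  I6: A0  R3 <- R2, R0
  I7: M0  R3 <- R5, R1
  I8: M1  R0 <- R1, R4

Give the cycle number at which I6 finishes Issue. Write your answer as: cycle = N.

t=1  I1 dispatched to M1
t=2  I1 operands ready · I2 dispatched to M0
t=7  I1 complete
t=8  R3←I1
t=9  I2 operands ready
t=14  I2 complete
t=15  R2←I2
t=16  I3 dispatched to M0
t=17  I3 operands ready
t=22  I3 complete
t=23  R3←I3
t=24  I4 dispatched to M0
t=25  I4 operands ready
t=30  I4 complete
t=31  R2←I4
t=32  I5 dispatched to M0
t=33  I5 operands ready · I6 dispatched to A0
t=34  I6 operands ready
t=35  I6 complete
t=36  R3←I6
t=38  I5 complete
t=39  R1←I5
t=40  I7 dispatched to M0
t=41  I7 operands ready · I8 dispatched to M1
t=42  I8 operands ready
t=46  I7 complete
t=47  R3←I7 · I8 complete
t=48  R0←I8

cycle = 33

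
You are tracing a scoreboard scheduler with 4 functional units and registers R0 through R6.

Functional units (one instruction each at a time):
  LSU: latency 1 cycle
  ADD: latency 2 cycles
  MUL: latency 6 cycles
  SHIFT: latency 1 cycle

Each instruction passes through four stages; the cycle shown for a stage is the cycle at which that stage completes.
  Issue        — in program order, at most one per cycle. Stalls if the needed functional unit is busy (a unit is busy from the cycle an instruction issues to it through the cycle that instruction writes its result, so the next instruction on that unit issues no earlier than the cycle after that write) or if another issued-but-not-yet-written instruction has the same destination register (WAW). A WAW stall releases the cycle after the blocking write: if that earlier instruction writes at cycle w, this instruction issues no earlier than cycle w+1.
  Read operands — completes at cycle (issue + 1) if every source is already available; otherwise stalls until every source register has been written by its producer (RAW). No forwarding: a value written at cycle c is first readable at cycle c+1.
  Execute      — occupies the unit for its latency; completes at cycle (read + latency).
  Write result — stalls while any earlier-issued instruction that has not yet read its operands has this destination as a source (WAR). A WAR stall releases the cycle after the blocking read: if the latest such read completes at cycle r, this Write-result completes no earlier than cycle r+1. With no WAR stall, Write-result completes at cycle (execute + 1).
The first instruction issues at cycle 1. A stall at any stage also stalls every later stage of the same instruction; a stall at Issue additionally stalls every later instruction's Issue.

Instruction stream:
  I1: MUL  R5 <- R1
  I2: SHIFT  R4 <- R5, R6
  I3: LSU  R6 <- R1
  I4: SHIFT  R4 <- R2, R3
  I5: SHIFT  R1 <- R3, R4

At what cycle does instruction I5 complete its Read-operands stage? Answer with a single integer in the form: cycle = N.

cycle = 18

c1: I1 dispatched to MUL
c2: I1 operands ready, I2 dispatched to SHIFT
c3: I3 dispatched to LSU
c4: I3 operands ready
c5: I3 complete
c8: I1 complete
c9: R5←I1
c10: I2 operands ready
c11: I2 complete, R6←I3
c12: R4←I2
c13: I4 dispatched to SHIFT
c14: I4 operands ready
c15: I4 complete
c16: R4←I4
c17: I5 dispatched to SHIFT
c18: I5 operands ready
c19: I5 complete
c20: R1←I5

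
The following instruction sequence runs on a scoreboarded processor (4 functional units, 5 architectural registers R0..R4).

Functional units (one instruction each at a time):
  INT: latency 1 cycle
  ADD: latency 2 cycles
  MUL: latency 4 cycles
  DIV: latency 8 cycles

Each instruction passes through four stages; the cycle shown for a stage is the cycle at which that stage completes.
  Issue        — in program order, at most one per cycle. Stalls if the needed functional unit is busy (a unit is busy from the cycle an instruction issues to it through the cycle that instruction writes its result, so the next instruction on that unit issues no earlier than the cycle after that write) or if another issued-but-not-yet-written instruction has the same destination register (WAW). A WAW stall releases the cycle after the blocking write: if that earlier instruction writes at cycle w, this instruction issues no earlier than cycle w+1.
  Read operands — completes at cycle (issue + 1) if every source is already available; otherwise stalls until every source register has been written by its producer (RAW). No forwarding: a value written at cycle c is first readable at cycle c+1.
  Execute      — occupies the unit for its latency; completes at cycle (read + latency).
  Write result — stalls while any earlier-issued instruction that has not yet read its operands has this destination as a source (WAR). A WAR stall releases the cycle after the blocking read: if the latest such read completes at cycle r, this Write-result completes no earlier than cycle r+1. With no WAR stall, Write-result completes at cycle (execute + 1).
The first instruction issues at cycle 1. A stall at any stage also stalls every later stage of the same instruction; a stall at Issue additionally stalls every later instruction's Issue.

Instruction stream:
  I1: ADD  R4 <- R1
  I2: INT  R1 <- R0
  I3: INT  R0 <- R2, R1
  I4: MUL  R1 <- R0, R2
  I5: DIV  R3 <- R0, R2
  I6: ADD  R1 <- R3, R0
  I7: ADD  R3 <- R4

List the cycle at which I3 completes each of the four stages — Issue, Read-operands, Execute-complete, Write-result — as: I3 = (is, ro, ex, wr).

I1: IS=1 RO=2 EX=4 WR=5
I2: IS=2 RO=3 EX=4 WR=5
I3: IS=6 RO=7 EX=8 WR=9  [struct: INT busy until I2 writes@5]
I4: IS=7 RO=10 EX=14 WR=15  [RAW R0: wait I3 write@9]
I5: IS=8 RO=10 EX=18 WR=19  [RAW R0: wait I3 write@9]
I6: IS=16 RO=20 EX=22 WR=23  [WAW R1: wait I4 write@15; RAW R3: wait I5 write@19]
I7: IS=24 RO=25 EX=27 WR=28  [struct: ADD busy until I6 writes@23]

I3 = (6, 7, 8, 9)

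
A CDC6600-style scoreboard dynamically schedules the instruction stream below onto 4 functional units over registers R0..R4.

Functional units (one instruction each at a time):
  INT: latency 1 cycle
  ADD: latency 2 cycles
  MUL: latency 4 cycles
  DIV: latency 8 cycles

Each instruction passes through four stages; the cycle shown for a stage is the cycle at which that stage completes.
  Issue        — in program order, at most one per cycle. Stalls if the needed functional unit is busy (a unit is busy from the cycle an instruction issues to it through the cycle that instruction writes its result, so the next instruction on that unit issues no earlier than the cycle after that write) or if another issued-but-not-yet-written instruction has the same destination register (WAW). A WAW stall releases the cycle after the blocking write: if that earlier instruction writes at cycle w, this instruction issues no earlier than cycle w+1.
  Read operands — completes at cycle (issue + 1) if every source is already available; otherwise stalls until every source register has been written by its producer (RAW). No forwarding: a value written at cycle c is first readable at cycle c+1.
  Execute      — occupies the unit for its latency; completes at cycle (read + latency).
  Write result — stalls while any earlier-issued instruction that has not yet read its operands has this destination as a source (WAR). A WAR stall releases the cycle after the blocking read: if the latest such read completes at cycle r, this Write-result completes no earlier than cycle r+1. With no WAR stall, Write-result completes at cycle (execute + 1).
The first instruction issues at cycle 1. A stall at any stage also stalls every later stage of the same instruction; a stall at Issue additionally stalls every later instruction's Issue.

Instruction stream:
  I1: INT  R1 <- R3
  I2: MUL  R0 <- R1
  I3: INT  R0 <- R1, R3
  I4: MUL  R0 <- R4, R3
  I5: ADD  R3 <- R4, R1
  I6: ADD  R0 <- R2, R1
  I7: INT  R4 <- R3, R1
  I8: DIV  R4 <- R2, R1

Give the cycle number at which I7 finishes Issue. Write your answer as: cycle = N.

c1: I1 dispatched to INT
c2: I1 operands ready; I2 dispatched to MUL
c3: I1 complete
c4: R1←I1
c5: I2 operands ready
c9: I2 complete
c10: R0←I2
c11: I3 dispatched to INT
c12: I3 operands ready
c13: I3 complete
c14: R0←I3
c15: I4 dispatched to MUL
c16: I4 operands ready; I5 dispatched to ADD
c17: I5 operands ready
c19: I5 complete
c20: I4 complete; R3←I5
c21: R0←I4
c22: I6 dispatched to ADD
c23: I6 operands ready; I7 dispatched to INT
c24: I7 operands ready
c25: I6 complete; I7 complete
c26: R0←I6; R4←I7
c27: I8 dispatched to DIV
c28: I8 operands ready
c36: I8 complete
c37: R4←I8

cycle = 23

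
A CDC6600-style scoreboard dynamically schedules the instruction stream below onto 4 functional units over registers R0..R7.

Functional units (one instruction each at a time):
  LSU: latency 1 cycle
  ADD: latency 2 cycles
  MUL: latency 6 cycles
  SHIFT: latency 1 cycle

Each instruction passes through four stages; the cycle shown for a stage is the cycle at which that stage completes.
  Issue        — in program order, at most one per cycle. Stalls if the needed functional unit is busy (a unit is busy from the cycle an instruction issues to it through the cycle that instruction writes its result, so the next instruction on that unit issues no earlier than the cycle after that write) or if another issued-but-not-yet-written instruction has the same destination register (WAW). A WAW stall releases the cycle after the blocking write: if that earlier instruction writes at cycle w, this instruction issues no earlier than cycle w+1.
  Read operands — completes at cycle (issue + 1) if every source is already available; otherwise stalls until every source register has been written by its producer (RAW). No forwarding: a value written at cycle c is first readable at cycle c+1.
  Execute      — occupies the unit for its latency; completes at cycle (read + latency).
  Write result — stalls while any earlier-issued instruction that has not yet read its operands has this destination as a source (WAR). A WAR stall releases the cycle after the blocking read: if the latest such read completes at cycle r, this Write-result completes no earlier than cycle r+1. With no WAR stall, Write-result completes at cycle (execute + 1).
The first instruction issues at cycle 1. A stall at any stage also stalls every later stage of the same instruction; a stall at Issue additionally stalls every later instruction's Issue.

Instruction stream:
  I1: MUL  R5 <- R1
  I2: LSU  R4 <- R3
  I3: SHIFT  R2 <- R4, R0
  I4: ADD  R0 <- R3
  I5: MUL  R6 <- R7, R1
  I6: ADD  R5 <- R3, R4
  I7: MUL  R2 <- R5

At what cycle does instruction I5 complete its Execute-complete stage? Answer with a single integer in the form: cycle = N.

cycle = 17

cycle 1: I1 issues→MUL
cycle 2: I1 reads · I2 issues→LSU
cycle 3: I2 reads · I3 issues→SHIFT
cycle 4: I2 exec-done · I4 issues→ADD
cycle 5: I2 writes R4 · I4 reads
cycle 6: I3 reads
cycle 7: I3 exec-done · I4 exec-done
cycle 8: I1 exec-done · I3 writes R2 · I4 writes R0
cycle 9: I1 writes R5
cycle 10: I5 issues→MUL
cycle 11: I5 reads · I6 issues→ADD
cycle 12: I6 reads
cycle 14: I6 exec-done
cycle 15: I6 writes R5
cycle 17: I5 exec-done
cycle 18: I5 writes R6
cycle 19: I7 issues→MUL
cycle 20: I7 reads
cycle 26: I7 exec-done
cycle 27: I7 writes R2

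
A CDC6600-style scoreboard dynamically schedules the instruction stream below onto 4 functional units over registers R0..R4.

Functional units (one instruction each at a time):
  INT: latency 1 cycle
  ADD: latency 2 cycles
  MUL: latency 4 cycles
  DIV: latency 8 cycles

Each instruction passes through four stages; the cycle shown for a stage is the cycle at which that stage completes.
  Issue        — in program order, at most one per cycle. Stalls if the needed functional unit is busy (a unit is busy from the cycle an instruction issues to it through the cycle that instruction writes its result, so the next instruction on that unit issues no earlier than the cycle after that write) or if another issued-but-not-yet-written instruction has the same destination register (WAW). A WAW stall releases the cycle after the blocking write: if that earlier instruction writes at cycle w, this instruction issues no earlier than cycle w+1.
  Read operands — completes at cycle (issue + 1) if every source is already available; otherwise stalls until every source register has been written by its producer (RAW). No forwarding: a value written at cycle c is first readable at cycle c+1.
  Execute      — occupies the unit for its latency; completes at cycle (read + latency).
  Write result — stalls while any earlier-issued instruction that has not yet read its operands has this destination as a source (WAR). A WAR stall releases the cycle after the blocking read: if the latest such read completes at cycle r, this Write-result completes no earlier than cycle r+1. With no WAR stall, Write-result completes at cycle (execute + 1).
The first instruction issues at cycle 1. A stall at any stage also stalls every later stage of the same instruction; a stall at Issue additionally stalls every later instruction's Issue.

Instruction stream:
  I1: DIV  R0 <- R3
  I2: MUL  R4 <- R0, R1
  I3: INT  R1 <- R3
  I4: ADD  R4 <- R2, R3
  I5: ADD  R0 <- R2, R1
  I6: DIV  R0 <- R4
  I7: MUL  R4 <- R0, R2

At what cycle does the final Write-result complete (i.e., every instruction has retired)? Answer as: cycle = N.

cycle = 44

c1: issue I1 (DIV)
c2: I1 read-ops · issue I2 (MUL)
c3: issue I3 (INT)
c4: I3 read-ops
c5: I3 finished on INT
c10: I1 finished on DIV
c11: I1→R0
c12: I2 read-ops
c13: I3→R1
c16: I2 finished on MUL
c17: I2→R4
c18: issue I4 (ADD)
c19: I4 read-ops
c21: I4 finished on ADD
c22: I4→R4
c23: issue I5 (ADD)
c24: I5 read-ops
c26: I5 finished on ADD
c27: I5→R0
c28: issue I6 (DIV)
c29: I6 read-ops · issue I7 (MUL)
c37: I6 finished on DIV
c38: I6→R0
c39: I7 read-ops
c43: I7 finished on MUL
c44: I7→R4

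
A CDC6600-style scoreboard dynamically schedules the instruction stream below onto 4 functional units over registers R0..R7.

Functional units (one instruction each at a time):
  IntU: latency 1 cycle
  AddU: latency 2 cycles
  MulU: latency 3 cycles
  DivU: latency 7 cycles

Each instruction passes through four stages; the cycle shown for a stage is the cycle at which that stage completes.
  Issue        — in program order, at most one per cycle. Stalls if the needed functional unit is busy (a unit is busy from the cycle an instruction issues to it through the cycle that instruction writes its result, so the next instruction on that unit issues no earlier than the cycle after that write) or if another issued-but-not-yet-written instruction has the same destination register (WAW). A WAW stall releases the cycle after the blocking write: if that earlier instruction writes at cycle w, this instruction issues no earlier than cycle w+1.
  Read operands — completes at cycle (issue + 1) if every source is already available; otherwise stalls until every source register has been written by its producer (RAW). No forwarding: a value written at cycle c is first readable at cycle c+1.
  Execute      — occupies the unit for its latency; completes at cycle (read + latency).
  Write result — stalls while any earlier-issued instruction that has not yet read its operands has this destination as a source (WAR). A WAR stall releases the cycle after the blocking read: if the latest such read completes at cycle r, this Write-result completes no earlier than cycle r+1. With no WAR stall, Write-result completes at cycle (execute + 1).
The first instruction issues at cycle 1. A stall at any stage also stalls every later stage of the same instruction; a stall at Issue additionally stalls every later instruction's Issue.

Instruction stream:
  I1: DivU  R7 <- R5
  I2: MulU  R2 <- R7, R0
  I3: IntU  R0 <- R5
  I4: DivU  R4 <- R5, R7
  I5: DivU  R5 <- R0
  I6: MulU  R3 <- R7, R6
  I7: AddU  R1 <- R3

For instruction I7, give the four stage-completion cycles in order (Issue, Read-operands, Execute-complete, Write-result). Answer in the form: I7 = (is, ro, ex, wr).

t=1  issue I1 (DivU)
t=2  I1 read-ops | issue I2 (MulU)
t=3  issue I3 (IntU)
t=4  I3 read-ops
t=5  I3 finished on IntU
t=9  I1 finished on DivU
t=10  I1→R7
t=11  I2 read-ops | issue I4 (DivU)
t=12  I3→R0 | I4 read-ops
t=14  I2 finished on MulU
t=15  I2→R2
t=19  I4 finished on DivU
t=20  I4→R4
t=21  issue I5 (DivU)
t=22  I5 read-ops | issue I6 (MulU)
t=23  I6 read-ops | issue I7 (AddU)
t=26  I6 finished on MulU
t=27  I6→R3
t=28  I7 read-ops
t=29  I5 finished on DivU
t=30  I5→R5 | I7 finished on AddU
t=31  I7→R1

I7 = (23, 28, 30, 31)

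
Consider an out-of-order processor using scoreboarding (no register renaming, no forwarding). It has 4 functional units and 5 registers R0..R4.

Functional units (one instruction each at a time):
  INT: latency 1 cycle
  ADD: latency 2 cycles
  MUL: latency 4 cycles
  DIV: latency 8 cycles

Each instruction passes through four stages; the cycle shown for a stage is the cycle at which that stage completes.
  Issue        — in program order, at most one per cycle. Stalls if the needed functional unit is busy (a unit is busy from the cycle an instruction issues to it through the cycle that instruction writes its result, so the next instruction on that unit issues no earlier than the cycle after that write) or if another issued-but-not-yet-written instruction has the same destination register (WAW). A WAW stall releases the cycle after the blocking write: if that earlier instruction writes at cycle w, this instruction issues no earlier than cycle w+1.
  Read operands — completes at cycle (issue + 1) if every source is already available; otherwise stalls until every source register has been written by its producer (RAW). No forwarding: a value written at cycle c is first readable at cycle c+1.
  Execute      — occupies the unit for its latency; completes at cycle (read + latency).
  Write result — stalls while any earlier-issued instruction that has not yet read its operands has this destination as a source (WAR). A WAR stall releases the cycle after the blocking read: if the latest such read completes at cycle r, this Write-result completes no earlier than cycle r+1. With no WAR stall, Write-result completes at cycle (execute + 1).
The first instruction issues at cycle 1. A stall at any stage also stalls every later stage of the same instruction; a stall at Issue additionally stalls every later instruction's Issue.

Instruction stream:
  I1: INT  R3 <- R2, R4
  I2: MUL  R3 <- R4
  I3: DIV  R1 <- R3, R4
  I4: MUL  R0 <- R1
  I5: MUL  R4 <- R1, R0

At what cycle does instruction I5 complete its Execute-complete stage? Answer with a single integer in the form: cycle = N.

cycle = 33

cycle 1: issue I1 (INT)
cycle 2: I1 read-ops
cycle 3: I1 finished on INT
cycle 4: I1→R3
cycle 5: issue I2 (MUL)
cycle 6: I2 read-ops · issue I3 (DIV)
cycle 10: I2 finished on MUL
cycle 11: I2→R3
cycle 12: I3 read-ops · issue I4 (MUL)
cycle 20: I3 finished on DIV
cycle 21: I3→R1
cycle 22: I4 read-ops
cycle 26: I4 finished on MUL
cycle 27: I4→R0
cycle 28: issue I5 (MUL)
cycle 29: I5 read-ops
cycle 33: I5 finished on MUL
cycle 34: I5→R4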